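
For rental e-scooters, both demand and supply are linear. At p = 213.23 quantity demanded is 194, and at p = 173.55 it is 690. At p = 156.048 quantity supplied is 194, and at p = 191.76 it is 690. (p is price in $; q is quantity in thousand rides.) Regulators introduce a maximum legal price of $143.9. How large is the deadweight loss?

Demand slope = (173.55 − 213.23)/(690 − 194) = −0.08, so p = 228.75 − 0.08q.
Supply slope = (191.76 − 156.048)/(690 − 194) = 0.072, so p = 142.08 + 0.072q.
Competitive equilibrium: 228.75 − 0.08q = 142.08 + 0.072q → q* = 570.19737, p* = 183.13421.
At the ceiling p = 143.9, quantity supplied = (143.9 − 142.08)/0.072 = 25.27778.
Willingness to pay at q' = 25.27778: 228.75 − 0.08·25.27778 = 226.72778.
Δq = 570.19737 − 25.27778 = 544.91959; wedge = 226.72778 − 143.9 = 82.82778.
Welfare loss = ½ × 544.91959 × 82.82778 = $22567.24 thousand.

$22567.24 thousand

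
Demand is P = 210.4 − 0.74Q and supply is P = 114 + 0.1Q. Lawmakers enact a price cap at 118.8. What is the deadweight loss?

1872

Competitive equilibrium: 210.4 − 0.74Q = 114 + 0.1Q → Q* = 114.7619, P* = 125.4762.
At the ceiling P = 118.8, quantity supplied = (118.8 − 114)/0.1 = 48.
Willingness to pay at Q' = 48: 210.4 − 0.74·48 = 174.88.
ΔQ = 114.7619 − 48 = 66.7619; wedge = 174.88 − 118.8 = 56.08.
Deadweight loss = ½ × 66.7619 × 56.08 = 1872.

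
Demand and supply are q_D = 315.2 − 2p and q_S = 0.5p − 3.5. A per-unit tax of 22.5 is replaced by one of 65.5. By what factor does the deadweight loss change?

In inverse form: demand p = 157.6 − 0.5q, supply p = 7 + 2q.
Competitive equilibrium: 157.6 − 0.5q = 7 + 2q → q* = 60.24, p* = 127.48.
For a per-unit tax t: Δq = t/2.5, so DWL = ½·t·(t/2.5) = t²/5.
At t = 22.5: DWL = 101.25. At t = 65.5: DWL = 858.05.
Ratio = (65.5/22.5)² = 8.475.

8.475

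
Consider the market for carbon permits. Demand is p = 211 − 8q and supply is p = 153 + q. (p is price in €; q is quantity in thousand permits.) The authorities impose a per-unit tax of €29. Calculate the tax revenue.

€93.44 thousand

Competitive equilibrium: 211 − 8q = 153 + q → q* = 6.4444, p* = 159.4444.
With the tax, the buyer price exceeds the seller price by 29: (211 − 8q) − (153 + q) = 29 → q' = 3.2222.
Tax revenue = 29 × 3.2222 = €93.44 thousand.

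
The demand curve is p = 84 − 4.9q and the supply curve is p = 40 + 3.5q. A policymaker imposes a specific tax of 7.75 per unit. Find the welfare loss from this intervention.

3.58

Competitive equilibrium: 84 − 4.9q = 40 + 3.5q → q* = 5.2381, p* = 58.3333.
With the tax, the buyer price exceeds the seller price by 7.75: (84 − 4.9q) − (40 + 3.5q) = 7.75 → q' = 4.3155.
Δq = 5.2381 − 4.3155 = 0.9226; the wedge equals the tax, 7.75.
Deadweight loss = ½ × 0.9226 × 7.75 = 3.58.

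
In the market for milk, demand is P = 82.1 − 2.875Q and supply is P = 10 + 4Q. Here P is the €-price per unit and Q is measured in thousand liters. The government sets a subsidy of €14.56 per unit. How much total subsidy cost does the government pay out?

Competitive equilibrium: 82.1 − 2.875Q = 10 + 4Q → Q* = 10.4873, P* = 51.9491.
The subsidy lowers effective supply by 14.56: P = 4Q − 4.56.
New quantity: 82.1 − 2.875Q = 4Q − 4.56 → Q' = 12.6051.
Total subsidy cost = 14.56 × 12.6051 = €183.53 thousand.

€183.53 thousand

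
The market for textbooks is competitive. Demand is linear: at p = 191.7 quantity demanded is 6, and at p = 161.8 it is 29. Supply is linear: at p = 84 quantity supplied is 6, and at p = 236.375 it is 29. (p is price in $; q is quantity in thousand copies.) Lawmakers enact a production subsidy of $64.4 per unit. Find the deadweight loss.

$261.66 thousand

Demand slope = (161.8 − 191.7)/(29 − 6) = −1.3, so p = 199.5 − 1.3q.
Supply slope = (236.375 − 84)/(29 − 6) = 6.625, so p = 44.25 + 6.625q.
Competitive equilibrium: 199.5 − 1.3q = 44.25 + 6.625q → q* = 19.5899, p* = 174.0331.
The subsidy lowers effective supply by 64.4: p = 6.625q − 20.15.
New quantity: 199.5 − 1.3q = 6.625q − 20.15 → q' = 27.7161.
Overproduction Δq = 27.7161 − 19.5899 = 8.1262; wedge = subsidy = 64.4.
Deadweight loss = ½ × 8.1262 × 64.4 = $261.66 thousand.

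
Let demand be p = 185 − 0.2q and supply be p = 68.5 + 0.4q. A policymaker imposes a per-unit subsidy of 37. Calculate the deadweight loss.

1140.83

Competitive equilibrium: 185 − 0.2q = 68.5 + 0.4q → q* = 194.1667, p* = 146.1667.
The subsidy lowers effective supply by 37: p = 31.5 + 0.4q.
New quantity: 185 − 0.2q = 31.5 + 0.4q → q' = 255.8333.
Overproduction Δq = 255.8333 − 194.1667 = 61.6666; wedge = subsidy = 37.
Deadweight loss = ½ × 61.6666 × 37 = 1140.83.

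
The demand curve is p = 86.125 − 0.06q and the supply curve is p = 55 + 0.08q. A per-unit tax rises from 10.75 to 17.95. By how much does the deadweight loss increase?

738

Competitive equilibrium: 86.125 − 0.06q = 55 + 0.08q → q* = 222.3214, p* = 72.7857.
For a per-unit tax t: Δq = t/0.14, so DWL = ½·t·(t/0.14) = t²/0.28.
At t = 10.75: DWL = 412.723. At t = 17.95: DWL = 1150.723.
Increase = 1150.723 − 412.723 = 738.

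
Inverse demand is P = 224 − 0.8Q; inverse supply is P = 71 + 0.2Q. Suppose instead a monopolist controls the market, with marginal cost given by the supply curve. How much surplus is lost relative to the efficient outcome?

Competitive equilibrium: 224 − 0.8Q = 71 + 0.2Q → Q* = 153, P* = 101.6.
Marginal revenue: MR = 224 − 1.6Q. Set MR = MC: 224 − 1.6Q = 71 + 0.2Q → Q_m = 85.
Price P_m = 224 − 0.8·85 = 156; MC(Q_m) = 71 + 0.2·85 = 88.
Competitive Q* = 153, so ΔQ = 68; wedge = 156 − 88 = 68.
DWL = ½ × 68 × 68 = 2312.

2312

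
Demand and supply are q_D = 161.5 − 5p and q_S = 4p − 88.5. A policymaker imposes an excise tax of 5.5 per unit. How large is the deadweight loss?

33.61

In inverse form: demand p = 32.3 − 0.2q, supply p = 22.125 + 0.25q.
Competitive equilibrium: 32.3 − 0.2q = 22.125 + 0.25q → q* = 22.6111, p* = 27.7778.
With the tax, the buyer price exceeds the seller price by 5.5: (32.3 − 0.2q) − (22.125 + 0.25q) = 5.5 → q' = 10.3889.
Δq = 22.6111 − 10.3889 = 12.2222; the wedge equals the tax, 5.5.
DWL = ½ × 12.2222 × 5.5 = 33.61.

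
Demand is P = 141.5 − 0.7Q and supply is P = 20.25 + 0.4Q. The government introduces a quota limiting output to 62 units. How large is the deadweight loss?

Competitive equilibrium: 141.5 − 0.7Q = 20.25 + 0.4Q → Q* = 110.2273, P* = 64.3409.
At Q = 62: demand price = 141.5 − 0.7·62 = 98.1; supply price = 20.25 + 0.4·62 = 45.05.
ΔQ = 110.2273 − 62 = 48.2273; wedge = 98.1 − 45.05 = 53.05.
The triangle = ½ × 48.2273 × 53.05 = 1279.23.

1279.23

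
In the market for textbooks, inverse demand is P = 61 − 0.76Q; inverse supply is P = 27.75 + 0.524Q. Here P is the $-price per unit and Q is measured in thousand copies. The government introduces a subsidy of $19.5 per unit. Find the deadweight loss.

Competitive equilibrium: 61 − 0.76Q = 27.75 + 0.524Q → Q* = 25.8956, P* = 41.3193.
The subsidy lowers effective supply by 19.5: P = 8.25 + 0.524Q.
New quantity: 61 − 0.76Q = 8.25 + 0.524Q → Q' = 41.0826.
Overproduction ΔQ = 41.0826 − 25.8956 = 15.187; wedge = subsidy = 19.5.
The triangle = ½ × 15.187 × 19.5 = $148.07 thousand.

$148.07 thousand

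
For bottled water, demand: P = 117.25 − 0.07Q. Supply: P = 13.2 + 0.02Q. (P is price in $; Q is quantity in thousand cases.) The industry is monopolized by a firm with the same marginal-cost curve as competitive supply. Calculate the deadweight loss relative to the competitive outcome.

$11512.45 thousand

Competitive equilibrium: 117.25 − 0.07Q = 13.2 + 0.02Q → Q* = 1156.11111, P* = 36.32222.
Marginal revenue: MR = 117.25 − 0.14Q. Set MR = MC: 117.25 − 0.14Q = 13.2 + 0.02Q → Q_m = 650.3125.
Price P_m = 117.25 − 0.07·650.3125 = 71.72813; MC(Q_m) = 13.2 + 0.02·650.3125 = 26.20625.
Competitive Q* = 1156.11111, so ΔQ = 505.79861; wedge = 71.72813 − 26.20625 = 45.52188.
DWL = ½ × 505.79861 × 45.52188 = $11512.45 thousand.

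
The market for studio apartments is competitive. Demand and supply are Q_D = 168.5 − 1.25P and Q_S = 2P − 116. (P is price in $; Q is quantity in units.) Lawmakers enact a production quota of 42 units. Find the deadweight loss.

$189.55

In inverse form: demand P = 134.8 − 0.8Q, supply P = 58 + 0.5Q.
Competitive equilibrium: 134.8 − 0.8Q = 58 + 0.5Q → Q* = 59.0769, P* = 87.5385.
At Q = 42: demand price = 134.8 − 0.8·42 = 101.2; supply price = 58 + 0.5·42 = 79.
ΔQ = 59.0769 − 42 = 17.0769; wedge = 101.2 − 79 = 22.2.
DWL = ½ × 17.0769 × 22.2 = $189.55.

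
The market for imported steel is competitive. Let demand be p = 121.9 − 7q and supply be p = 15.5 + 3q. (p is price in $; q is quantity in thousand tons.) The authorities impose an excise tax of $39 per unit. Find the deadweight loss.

Competitive equilibrium: 121.9 − 7q = 15.5 + 3q → q* = 10.64, p* = 47.42.
With the tax, the buyer price exceeds the seller price by 39: (121.9 − 7q) − (15.5 + 3q) = 39 → q' = 6.74.
Δq = 10.64 − 6.74 = 3.9; the wedge equals the tax, 39.
The triangle = ½ × 3.9 × 39 = $76.05 thousand.

$76.05 thousand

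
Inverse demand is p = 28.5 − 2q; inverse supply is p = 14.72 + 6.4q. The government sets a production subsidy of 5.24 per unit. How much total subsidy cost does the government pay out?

11.86

Competitive equilibrium: 28.5 − 2q = 14.72 + 6.4q → q* = 1.6405, p* = 25.219.
The subsidy lowers effective supply by 5.24: p = 9.48 + 6.4q.
New quantity: 28.5 − 2q = 9.48 + 6.4q → q' = 2.2643.
Total subsidy cost = 5.24 × 2.2643 = 11.86.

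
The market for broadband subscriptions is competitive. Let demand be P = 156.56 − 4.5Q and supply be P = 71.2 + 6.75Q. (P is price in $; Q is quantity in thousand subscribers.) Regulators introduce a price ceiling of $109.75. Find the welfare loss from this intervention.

$19.81 thousand

Competitive equilibrium: 156.56 − 4.5Q = 71.2 + 6.75Q → Q* = 7.5876, P* = 122.416.
At the ceiling P = 109.75, quantity supplied = (109.75 − 71.2)/6.75 = 5.7111.
Willingness to pay at Q' = 5.7111: 156.56 − 4.5·5.7111 = 130.8601.
ΔQ = 7.5876 − 5.7111 = 1.8765; wedge = 130.8601 − 109.75 = 21.1101.
DWL = ½ × 1.8765 × 21.1101 = $19.81 thousand.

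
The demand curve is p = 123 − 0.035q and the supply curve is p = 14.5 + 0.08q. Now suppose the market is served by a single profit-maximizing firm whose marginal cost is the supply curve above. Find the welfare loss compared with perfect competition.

2786.67

Competitive equilibrium: 123 − 0.035q = 14.5 + 0.08q → q* = 943.47826, p* = 89.97826.
Marginal revenue: MR = 123 − 0.07q. Set MR = MC: 123 − 0.07q = 14.5 + 0.08q → q_m = 723.33333.
Price p_m = 123 − 0.035·723.33333 = 97.68333; MC(q_m) = 14.5 + 0.08·723.33333 = 72.36667.
Competitive q* = 943.47826, so Δq = 220.14493; wedge = 97.68333 − 72.36667 = 25.31666.
DWL = ½ × 220.14493 × 25.31666 = 2786.67.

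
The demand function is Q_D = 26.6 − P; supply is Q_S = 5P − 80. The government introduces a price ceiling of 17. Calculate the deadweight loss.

In inverse form: demand P = 26.6 − Q, supply P = 16 + 0.2Q.
Competitive equilibrium: 26.6 − Q = 16 + 0.2Q → Q* = 8.8333, P* = 17.7667.
At the ceiling P = 17, quantity supplied = (17 − 16)/0.2 = 5.
Willingness to pay at Q' = 5: 26.6 − 1·5 = 21.6.
ΔQ = 8.8333 − 5 = 3.8333; wedge = 21.6 − 17 = 4.6.
Deadweight loss = ½ × 3.8333 × 4.6 = 8.82.

8.82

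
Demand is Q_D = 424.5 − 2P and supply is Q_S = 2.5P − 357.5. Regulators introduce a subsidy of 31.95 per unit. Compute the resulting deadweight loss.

In inverse form: demand P = 212.25 − 0.5Q, supply P = 143 + 0.4Q.
Competitive equilibrium: 212.25 − 0.5Q = 143 + 0.4Q → Q* = 76.9444, P* = 173.7778.
The subsidy lowers effective supply by 31.95: P = 111.05 + 0.4Q.
New quantity: 212.25 − 0.5Q = 111.05 + 0.4Q → Q' = 112.4444.
Overproduction ΔQ = 112.4444 − 76.9444 = 35.5; wedge = subsidy = 31.95.
DWL = ½ × 35.5 × 31.95 = 567.11.

567.11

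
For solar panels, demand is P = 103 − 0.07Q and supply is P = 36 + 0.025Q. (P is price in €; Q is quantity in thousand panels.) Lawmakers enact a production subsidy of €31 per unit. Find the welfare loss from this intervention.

Competitive equilibrium: 103 − 0.07Q = 36 + 0.025Q → Q* = 705.2632, P* = 53.6316.
The subsidy lowers effective supply by 31: P = 5 + 0.025Q.
New quantity: 103 − 0.07Q = 5 + 0.025Q → Q' = 1031.5789.
Overproduction ΔQ = 1031.5789 − 705.2632 = 326.3157; wedge = subsidy = 31.
The triangle = ½ × 326.3157 × 31 = €5057.89 thousand.

€5057.89 thousand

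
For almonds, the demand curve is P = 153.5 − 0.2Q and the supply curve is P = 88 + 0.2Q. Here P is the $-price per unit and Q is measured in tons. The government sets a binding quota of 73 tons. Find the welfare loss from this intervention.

Competitive equilibrium: 153.5 − 0.2Q = 88 + 0.2Q → Q* = 163.75, P* = 120.75.
At Q = 73: demand price = 153.5 − 0.2·73 = 138.9; supply price = 88 + 0.2·73 = 102.6.
ΔQ = 163.75 − 73 = 90.75; wedge = 138.9 − 102.6 = 36.3.
DWL = ½ × 90.75 × 36.3 = $1647.11.

$1647.11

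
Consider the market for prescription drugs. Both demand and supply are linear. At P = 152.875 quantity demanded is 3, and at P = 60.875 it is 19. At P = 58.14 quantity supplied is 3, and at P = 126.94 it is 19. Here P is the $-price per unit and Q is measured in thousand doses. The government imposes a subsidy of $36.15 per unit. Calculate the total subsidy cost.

Demand slope = (60.875 − 152.875)/(19 − 3) = −5.75, so P = 170.125 − 5.75Q.
Supply slope = (126.94 − 58.14)/(19 − 3) = 4.3, so P = 45.24 + 4.3Q.
Competitive equilibrium: 170.125 − 5.75Q = 45.24 + 4.3Q → Q* = 12.4264, P* = 98.6734.
The subsidy lowers effective supply by 36.15: P = 9.09 + 4.3Q.
New quantity: 170.125 − 5.75Q = 9.09 + 4.3Q → Q' = 16.0234.
Total subsidy cost = 36.15 × 16.0234 = $579.25 thousand.

$579.25 thousand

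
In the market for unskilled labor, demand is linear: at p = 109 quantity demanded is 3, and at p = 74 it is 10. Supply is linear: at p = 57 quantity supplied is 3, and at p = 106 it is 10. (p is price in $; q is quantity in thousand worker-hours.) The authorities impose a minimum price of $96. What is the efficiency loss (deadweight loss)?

$18.03 thousand

Demand slope = (74 − 109)/(10 − 3) = −5, so p = 124 − 5q.
Supply slope = (106 − 57)/(10 − 3) = 7, so p = 36 + 7q.
Competitive equilibrium: 124 − 5q = 36 + 7q → q* = 7.3333, p* = 87.3333.
At the floor p = 96, quantity demanded = (124 − 96)/5 = 5.6.
Sellers' marginal cost at q' = 5.6: 36 + 7·5.6 = 75.2.
Δq = 7.3333 − 5.6 = 1.7333; wedge = 96 − 75.2 = 20.8.
Deadweight loss = ½ × 1.7333 × 20.8 = $18.03 thousand.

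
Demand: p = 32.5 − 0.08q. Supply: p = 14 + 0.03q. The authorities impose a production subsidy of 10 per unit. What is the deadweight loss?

454.55

Competitive equilibrium: 32.5 − 0.08q = 14 + 0.03q → q* = 168.1818, p* = 19.0455.
The subsidy lowers effective supply by 10: p = 4 + 0.03q.
New quantity: 32.5 − 0.08q = 4 + 0.03q → q' = 259.0909.
Overproduction Δq = 259.0909 − 168.1818 = 90.9091; wedge = subsidy = 10.
Deadweight loss = ½ × 90.9091 × 10 = 454.55.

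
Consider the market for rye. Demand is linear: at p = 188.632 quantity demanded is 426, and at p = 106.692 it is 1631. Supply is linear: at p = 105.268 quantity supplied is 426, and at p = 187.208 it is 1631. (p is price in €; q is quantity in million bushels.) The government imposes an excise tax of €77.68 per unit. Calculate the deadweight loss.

€22184.49 million

Demand slope = (106.692 − 188.632)/(1631 − 426) = −0.068, so p = 217.6 − 0.068q.
Supply slope = (187.208 − 105.268)/(1631 − 426) = 0.068, so p = 76.3 + 0.068q.
Competitive equilibrium: 217.6 − 0.068q = 76.3 + 0.068q → q* = 1038.97059, p* = 146.95.
With the tax, the buyer price exceeds the seller price by 77.68: (217.6 − 0.068q) − (76.3 + 0.068q) = 77.68 → q' = 467.79412.
Δq = 1038.97059 − 467.79412 = 571.17647; the wedge equals the tax, 77.68.
DWL = ½ × 571.17647 × 77.68 = €22184.49 million.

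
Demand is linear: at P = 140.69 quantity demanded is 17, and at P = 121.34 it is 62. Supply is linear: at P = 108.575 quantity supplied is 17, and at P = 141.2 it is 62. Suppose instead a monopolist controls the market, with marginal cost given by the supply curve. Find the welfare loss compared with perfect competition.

85.33

Demand slope = (121.34 − 140.69)/(62 − 17) = −0.43, so P = 148 − 0.43Q.
Supply slope = (141.2 − 108.575)/(62 − 17) = 0.725, so P = 96.25 + 0.725Q.
Competitive equilibrium: 148 − 0.43Q = 96.25 + 0.725Q → Q* = 44.8052, P* = 128.7338.
Marginal revenue: MR = 148 − 0.86Q. Set MR = MC: 148 − 0.86Q = 96.25 + 0.725Q → Q_m = 32.6498.
Price P_m = 148 − 0.43·32.6498 = 133.9606; MC(Q_m) = 96.25 + 0.725·32.6498 = 119.9211.
Competitive Q* = 44.8052, so ΔQ = 12.1554; wedge = 133.9606 − 119.9211 = 14.0395.
Welfare loss = ½ × 12.1554 × 14.0395 = 85.33.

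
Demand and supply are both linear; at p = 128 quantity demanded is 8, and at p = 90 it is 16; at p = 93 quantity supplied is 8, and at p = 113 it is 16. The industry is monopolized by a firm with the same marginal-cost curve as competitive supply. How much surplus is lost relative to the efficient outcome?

Demand slope = (90 − 128)/(16 − 8) = −4.75, so p = 166 − 4.75q.
Supply slope = (113 − 93)/(16 − 8) = 2.5, so p = 73 + 2.5q.
Competitive equilibrium: 166 − 4.75q = 73 + 2.5q → q* = 12.8276, p* = 105.069.
Marginal revenue: MR = 166 − 9.5q. Set MR = MC: 166 − 9.5q = 73 + 2.5q → q_m = 7.75.
Price p_m = 166 − 4.75·7.75 = 129.1875; MC(q_m) = 73 + 2.5·7.75 = 92.375.
Competitive q* = 12.8276, so Δq = 5.0776; wedge = 129.1875 − 92.375 = 36.8125.
DWL = ½ × 5.0776 × 36.8125 = 93.46.

93.46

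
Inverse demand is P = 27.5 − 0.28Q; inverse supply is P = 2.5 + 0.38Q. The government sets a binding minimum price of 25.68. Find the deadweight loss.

324.93

Competitive equilibrium: 27.5 − 0.28Q = 2.5 + 0.38Q → Q* = 37.8788, P* = 16.8939.
At the floor P = 25.68, quantity demanded = (27.5 − 25.68)/0.28 = 6.5.
Sellers' marginal cost at Q' = 6.5: 2.5 + 0.38·6.5 = 4.97.
ΔQ = 37.8788 − 6.5 = 31.3788; wedge = 25.68 − 4.97 = 20.71.
Deadweight loss = ½ × 31.3788 × 20.71 = 324.93.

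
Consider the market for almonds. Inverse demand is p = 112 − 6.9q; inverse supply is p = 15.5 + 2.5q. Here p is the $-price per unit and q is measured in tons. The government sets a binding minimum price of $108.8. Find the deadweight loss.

Competitive equilibrium: 112 − 6.9q = 15.5 + 2.5q → q* = 10.266, p* = 41.1649.
At the floor p = 108.8, quantity demanded = (112 − 108.8)/6.9 = 0.4638.
Sellers' marginal cost at q' = 0.4638: 15.5 + 2.5·0.4638 = 16.6595.
Δq = 10.266 − 0.4638 = 9.8022; wedge = 108.8 − 16.6595 = 92.1405.
Deadweight loss = ½ × 9.8022 × 92.1405 = $451.59.

$451.59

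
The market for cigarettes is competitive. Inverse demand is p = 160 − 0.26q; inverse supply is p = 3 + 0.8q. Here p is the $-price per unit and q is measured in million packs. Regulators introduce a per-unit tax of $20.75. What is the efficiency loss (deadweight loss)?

$203.10 million

Competitive equilibrium: 160 − 0.26q = 3 + 0.8q → q* = 148.1132, p* = 121.4906.
With the tax, the buyer price exceeds the seller price by 20.75: (160 − 0.26q) − (3 + 0.8q) = 20.75 → q' = 128.5377.
Δq = 148.1132 − 128.5377 = 19.5755; the wedge equals the tax, 20.75.
Deadweight loss = ½ × 19.5755 × 20.75 = $203.10 million.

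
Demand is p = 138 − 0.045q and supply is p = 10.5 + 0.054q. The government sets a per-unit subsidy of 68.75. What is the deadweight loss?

23871.53

Competitive equilibrium: 138 − 0.045q = 10.5 + 0.054q → q* = 1287.8788, p* = 80.0455.
The subsidy lowers effective supply by 68.75: p = 0.054q − 58.25.
New quantity: 138 − 0.045q = 0.054q − 58.25 → q' = 1982.3232.
Overproduction Δq = 1982.3232 − 1287.8788 = 694.4444; wedge = subsidy = 68.75.
DWL = ½ × 694.4444 × 68.75 = 23871.53.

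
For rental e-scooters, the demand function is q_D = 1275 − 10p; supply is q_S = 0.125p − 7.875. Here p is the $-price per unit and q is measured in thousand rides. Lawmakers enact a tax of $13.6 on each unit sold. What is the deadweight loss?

$11.42 thousand

In inverse form: demand p = 127.5 − 0.1q, supply p = 63 + 8q.
Competitive equilibrium: 127.5 − 0.1q = 63 + 8q → q* = 7.963, p* = 126.7037.
With the tax, the buyer price exceeds the seller price by 13.6: (127.5 − 0.1q) − (63 + 8q) = 13.6 → q' = 6.284.
Δq = 7.963 − 6.284 = 1.679; the wedge equals the tax, 13.6.
Deadweight loss = ½ × 1.679 × 13.6 = $11.42 thousand.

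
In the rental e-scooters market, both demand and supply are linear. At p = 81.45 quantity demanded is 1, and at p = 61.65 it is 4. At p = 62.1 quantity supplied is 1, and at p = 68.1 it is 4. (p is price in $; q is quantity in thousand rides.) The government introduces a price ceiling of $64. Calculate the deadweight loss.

$7.267 thousand

Demand slope = (61.65 − 81.45)/(4 − 1) = −6.6, so p = 88.05 − 6.6q.
Supply slope = (68.1 − 62.1)/(4 − 1) = 2, so p = 60.1 + 2q.
Competitive equilibrium: 88.05 − 6.6q = 60.1 + 2q → q* = 3.25, p* = 66.6.
At the ceiling p = 64, quantity supplied = (64 − 60.1)/2 = 1.95.
Willingness to pay at q' = 1.95: 88.05 − 6.6·1.95 = 75.18.
Δq = 3.25 − 1.95 = 1.3; wedge = 75.18 − 64 = 11.18.
Deadweight loss = ½ × 1.3 × 11.18 = $7.267 thousand.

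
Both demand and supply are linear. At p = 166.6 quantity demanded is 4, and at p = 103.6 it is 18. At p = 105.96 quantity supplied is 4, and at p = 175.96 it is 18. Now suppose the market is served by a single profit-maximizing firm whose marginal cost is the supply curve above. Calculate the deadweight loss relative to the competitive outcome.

52.91

Demand slope = (103.6 − 166.6)/(18 − 4) = −4.5, so p = 184.6 − 4.5q.
Supply slope = (175.96 − 105.96)/(18 − 4) = 5, so p = 85.96 + 5q.
Competitive equilibrium: 184.6 − 4.5q = 85.96 + 5q → q* = 10.3832, p* = 137.8758.
Marginal revenue: MR = 184.6 − 9q. Set MR = MC: 184.6 − 9q = 85.96 + 5q → q_m = 7.0457.
Price p_m = 184.6 − 4.5·7.0457 = 152.8944; MC(q_m) = 85.96 + 5·7.0457 = 121.1885.
Competitive q* = 10.3832, so Δq = 3.3375; wedge = 152.8944 − 121.1885 = 31.7059.
Deadweight loss = ½ × 3.3375 × 31.7059 = 52.91.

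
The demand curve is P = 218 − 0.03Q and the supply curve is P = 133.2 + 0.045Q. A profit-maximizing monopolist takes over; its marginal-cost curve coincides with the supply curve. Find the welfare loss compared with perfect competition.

Competitive equilibrium: 218 − 0.03Q = 133.2 + 0.045Q → Q* = 1130.66667, P* = 184.08.
Marginal revenue: MR = 218 − 0.06Q. Set MR = MC: 218 − 0.06Q = 133.2 + 0.045Q → Q_m = 807.61905.
Price P_m = 218 − 0.03·807.61905 = 193.77143; MC(Q_m) = 133.2 + 0.045·807.61905 = 169.54286.
Competitive Q* = 1130.66667, so ΔQ = 323.04762; wedge = 193.77143 − 169.54286 = 24.22857.
DWL = ½ × 323.04762 × 24.22857 = 3913.49.

3913.49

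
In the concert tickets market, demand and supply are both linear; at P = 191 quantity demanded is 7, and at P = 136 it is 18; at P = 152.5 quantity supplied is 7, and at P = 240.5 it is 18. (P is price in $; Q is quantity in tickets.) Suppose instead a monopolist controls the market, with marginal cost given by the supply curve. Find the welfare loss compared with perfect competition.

Demand slope = (136 − 191)/(18 − 7) = −5, so P = 226 − 5Q.
Supply slope = (240.5 − 152.5)/(18 − 7) = 8, so P = 96.5 + 8Q.
Competitive equilibrium: 226 − 5Q = 96.5 + 8Q → Q* = 9.9615, P* = 176.1923.
Marginal revenue: MR = 226 − 10Q. Set MR = MC: 226 − 10Q = 96.5 + 8Q → Q_m = 7.1944.
Price P_m = 226 − 5·7.1944 = 190.028; MC(Q_m) = 96.5 + 8·7.1944 = 154.0552.
Competitive Q* = 9.9615, so ΔQ = 2.7671; wedge = 190.028 − 154.0552 = 35.9728.
The triangle = ½ × 2.7671 × 35.9728 = $49.77.

$49.77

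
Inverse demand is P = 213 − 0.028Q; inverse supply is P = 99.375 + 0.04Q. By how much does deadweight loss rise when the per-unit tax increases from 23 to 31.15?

Competitive equilibrium: 213 − 0.028Q = 99.375 + 0.04Q → Q* = 1670.9559, P* = 166.2132.
For a per-unit tax t: ΔQ = t/0.068, so DWL = ½·t·(t/0.068) = t²/0.136.
At t = 23: DWL = 3889.706. At t = 31.15: DWL = 7134.724.
Increase = 7134.724 − 3889.706 = 3245.02.

3245.02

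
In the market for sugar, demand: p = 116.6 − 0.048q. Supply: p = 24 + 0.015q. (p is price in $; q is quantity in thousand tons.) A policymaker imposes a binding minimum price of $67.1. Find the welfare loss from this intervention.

$6059.41 thousand

Competitive equilibrium: 116.6 − 0.048q = 24 + 0.015q → q* = 1469.84127, p* = 46.04762.
At the floor p = 67.1, quantity demanded = (116.6 − 67.1)/0.048 = 1031.25.
Sellers' marginal cost at q' = 1031.25: 24 + 0.015·1031.25 = 39.46875.
Δq = 1469.84127 − 1031.25 = 438.59127; wedge = 67.1 − 39.46875 = 27.63125.
Deadweight loss = ½ × 438.59127 × 27.63125 = $6059.41 thousand.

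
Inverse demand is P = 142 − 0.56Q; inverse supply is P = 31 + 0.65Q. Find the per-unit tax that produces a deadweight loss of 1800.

66

Competitive equilibrium: 142 − 0.56Q = 31 + 0.65Q → Q* = 91.7355, P* = 90.6281.
A tax t gives ΔQ = t/1.21 and wedge t, so DWL = t²/2.42.
t²/2.42 = 1800 → t² = 4356 → t = 66.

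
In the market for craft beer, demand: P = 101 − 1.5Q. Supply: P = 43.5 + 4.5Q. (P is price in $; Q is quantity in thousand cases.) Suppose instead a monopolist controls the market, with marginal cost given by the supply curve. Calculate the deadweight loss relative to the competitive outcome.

$11.02 thousand

Competitive equilibrium: 101 − 1.5Q = 43.5 + 4.5Q → Q* = 9.5833, P* = 86.625.
Marginal revenue: MR = 101 − 3Q. Set MR = MC: 101 − 3Q = 43.5 + 4.5Q → Q_m = 7.6667.
Price P_m = 101 − 1.5·7.6667 = 89.5; MC(Q_m) = 43.5 + 4.5·7.6667 = 78.0002.
Competitive Q* = 9.5833, so ΔQ = 1.9166; wedge = 89.5 − 78.0002 = 11.4998.
Deadweight loss = ½ × 1.9166 × 11.4998 = $11.02 thousand.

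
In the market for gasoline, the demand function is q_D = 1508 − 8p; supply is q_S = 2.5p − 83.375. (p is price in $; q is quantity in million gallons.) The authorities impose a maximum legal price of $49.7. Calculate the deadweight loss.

In inverse form: demand p = 188.5 − 0.125q, supply p = 33.35 + 0.4q.
Competitive equilibrium: 188.5 − 0.125q = 33.35 + 0.4q → q* = 295.5238, p* = 151.5595.
At the ceiling p = 49.7, quantity supplied = (49.7 − 33.35)/0.4 = 40.875.
Willingness to pay at q' = 40.875: 188.5 − 0.125·40.875 = 183.3906.
Δq = 295.5238 − 40.875 = 254.6488; wedge = 183.3906 − 49.7 = 133.6906.
DWL = ½ × 254.6488 × 133.6906 = $17022.08 million.

$17022.08 million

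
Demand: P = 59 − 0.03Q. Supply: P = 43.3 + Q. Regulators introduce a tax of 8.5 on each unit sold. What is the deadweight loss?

Competitive equilibrium: 59 − 0.03Q = 43.3 + Q → Q* = 15.2427, P* = 58.5427.
With the tax, the buyer price exceeds the seller price by 8.5: (59 − 0.03Q) − (43.3 + Q) = 8.5 → Q' = 6.9903.
ΔQ = 15.2427 − 6.9903 = 8.2524; the wedge equals the tax, 8.5.
DWL = ½ × 8.2524 × 8.5 = 35.07.

35.07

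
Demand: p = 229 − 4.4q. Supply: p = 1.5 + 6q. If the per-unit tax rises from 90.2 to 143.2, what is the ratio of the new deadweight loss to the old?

Competitive equilibrium: 229 − 4.4q = 1.5 + 6q → q* = 21.875, p* = 132.75.
For a per-unit tax t: Δq = t/10.4, so DWL = ½·t·(t/10.4) = t²/20.8.
At t = 90.2: DWL = 391.156. At t = 143.2: DWL = 985.877.
Ratio = (143.2/90.2)² = 2.520.

2.520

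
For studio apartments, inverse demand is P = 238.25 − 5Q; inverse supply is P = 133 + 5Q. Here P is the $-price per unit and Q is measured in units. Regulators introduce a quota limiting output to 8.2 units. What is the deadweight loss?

$27.03

Competitive equilibrium: 238.25 − 5Q = 133 + 5Q → Q* = 10.525, P* = 185.625.
At Q = 8.2: demand price = 238.25 − 5·8.2 = 197.25; supply price = 133 + 5·8.2 = 174.
ΔQ = 10.525 − 8.2 = 2.325; wedge = 197.25 − 174 = 23.25.
DWL = ½ × 2.325 × 23.25 = $27.03.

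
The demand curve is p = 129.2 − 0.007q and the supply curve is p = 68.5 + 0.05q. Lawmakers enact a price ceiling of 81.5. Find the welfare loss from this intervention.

Competitive equilibrium: 129.2 − 0.007q = 68.5 + 0.05q → q* = 1064.9123, p* = 121.7456.
At the ceiling p = 81.5, quantity supplied = (81.5 − 68.5)/0.05 = 260.
Willingness to pay at q' = 260: 129.2 − 0.007·260 = 127.38.
Δq = 1064.9123 − 260 = 804.9123; wedge = 127.38 − 81.5 = 45.88.
Deadweight loss = ½ × 804.9123 × 45.88 = 18464.69.

18464.69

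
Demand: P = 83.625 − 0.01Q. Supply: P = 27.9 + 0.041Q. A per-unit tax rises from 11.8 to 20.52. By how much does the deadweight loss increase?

Competitive equilibrium: 83.625 − 0.01Q = 27.9 + 0.041Q → Q* = 1092.6471, P* = 72.6985.
For a per-unit tax t: ΔQ = t/0.051, so DWL = ½·t·(t/0.051) = t²/0.102.
At t = 11.8: DWL = 1365.098. At t = 20.52: DWL = 4128.141.
Increase = 4128.141 − 1365.098 = 2763.04.

2763.04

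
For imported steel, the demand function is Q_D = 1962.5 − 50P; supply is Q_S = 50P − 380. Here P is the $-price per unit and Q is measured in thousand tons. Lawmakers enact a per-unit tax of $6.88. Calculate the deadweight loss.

In inverse form: demand P = 39.25 − 0.02Q, supply P = 7.6 + 0.02Q.
Competitive equilibrium: 39.25 − 0.02Q = 7.6 + 0.02Q → Q* = 791.25, P* = 23.425.
With the tax, the buyer price exceeds the seller price by 6.88: (39.25 − 0.02Q) − (7.6 + 0.02Q) = 6.88 → Q' = 619.25.
ΔQ = 791.25 − 619.25 = 172; the wedge equals the tax, 6.88.
The triangle = ½ × 172 × 6.88 = $591.68 thousand.

$591.68 thousand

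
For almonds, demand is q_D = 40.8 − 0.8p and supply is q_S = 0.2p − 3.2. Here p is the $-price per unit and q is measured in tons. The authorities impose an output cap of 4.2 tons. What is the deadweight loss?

In inverse form: demand p = 51 − 1.25q, supply p = 16 + 5q.
Competitive equilibrium: 51 − 1.25q = 16 + 5q → q* = 5.6, p* = 44.
At q = 4.2: demand price = 51 − 1.25·4.2 = 45.75; supply price = 16 + 5·4.2 = 37.
Δq = 5.6 − 4.2 = 1.4; wedge = 45.75 − 37 = 8.75.
The triangle = ½ × 1.4 × 8.75 = $6.125.

$6.125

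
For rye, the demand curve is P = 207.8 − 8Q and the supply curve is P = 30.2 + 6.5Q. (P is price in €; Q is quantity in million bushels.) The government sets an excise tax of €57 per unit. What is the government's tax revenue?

Competitive equilibrium: 207.8 − 8Q = 30.2 + 6.5Q → Q* = 12.2483, P* = 109.8138.
With the tax, the buyer price exceeds the seller price by 57: (207.8 − 8Q) − (30.2 + 6.5Q) = 57 → Q' = 8.3172.
Tax revenue = 57 × 8.3172 = €474.08 million.

€474.08 million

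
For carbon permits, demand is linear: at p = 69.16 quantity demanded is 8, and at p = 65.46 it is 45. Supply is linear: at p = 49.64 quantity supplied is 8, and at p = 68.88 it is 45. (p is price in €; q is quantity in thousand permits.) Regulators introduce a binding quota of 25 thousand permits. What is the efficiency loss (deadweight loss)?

Demand slope = (65.46 − 69.16)/(45 − 8) = −0.1, so p = 69.96 − 0.1q.
Supply slope = (68.88 − 49.64)/(45 − 8) = 0.52, so p = 45.48 + 0.52q.
Competitive equilibrium: 69.96 − 0.1q = 45.48 + 0.52q → q* = 39.4839, p* = 66.0116.
At q = 25: demand price = 69.96 − 0.1·25 = 67.46; supply price = 45.48 + 0.52·25 = 58.48.
Δq = 39.4839 − 25 = 14.4839; wedge = 67.46 − 58.48 = 8.98.
Deadweight loss = ½ × 14.4839 × 8.98 = €65.03 thousand.

€65.03 thousand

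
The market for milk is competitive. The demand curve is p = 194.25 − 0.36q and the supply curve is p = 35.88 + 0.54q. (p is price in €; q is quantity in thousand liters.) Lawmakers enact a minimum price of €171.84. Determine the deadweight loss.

€5819.17 thousand

Competitive equilibrium: 194.25 − 0.36q = 35.88 + 0.54q → q* = 175.9667, p* = 130.902.
At the floor p = 171.84, quantity demanded = (194.25 − 171.84)/0.36 = 62.25.
Sellers' marginal cost at q' = 62.25: 35.88 + 0.54·62.25 = 69.495.
Δq = 175.9667 − 62.25 = 113.7167; wedge = 171.84 − 69.495 = 102.345.
Deadweight loss = ½ × 113.7167 × 102.345 = €5819.17 thousand.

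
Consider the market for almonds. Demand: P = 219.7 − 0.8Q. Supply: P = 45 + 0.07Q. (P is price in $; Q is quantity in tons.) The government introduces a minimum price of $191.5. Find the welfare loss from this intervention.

Competitive equilibrium: 219.7 − 0.8Q = 45 + 0.07Q → Q* = 200.8046, P* = 59.0563.
At the floor P = 191.5, quantity demanded = (219.7 − 191.5)/0.8 = 35.25.
Sellers' marginal cost at Q' = 35.25: 45 + 0.07·35.25 = 47.4675.
ΔQ = 200.8046 − 35.25 = 165.5546; wedge = 191.5 − 47.4675 = 144.0325.
The triangle = ½ × 165.5546 × 144.0325 = $11922.62.

$11922.62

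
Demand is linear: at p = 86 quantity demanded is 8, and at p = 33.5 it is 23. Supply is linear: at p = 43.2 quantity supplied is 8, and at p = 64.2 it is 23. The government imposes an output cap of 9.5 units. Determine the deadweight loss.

Demand slope = (33.5 − 86)/(23 − 8) = −3.5, so p = 114 − 3.5q.
Supply slope = (64.2 − 43.2)/(23 − 8) = 1.4, so p = 32 + 1.4q.
Competitive equilibrium: 114 − 3.5q = 32 + 1.4q → q* = 16.73469, p* = 55.42857.
At q = 9.5: demand price = 114 − 3.5·9.5 = 80.75; supply price = 32 + 1.4·9.5 = 45.3.
Δq = 16.73469 − 9.5 = 7.23469; wedge = 80.75 − 45.3 = 35.45.
The triangle = ½ × 7.23469 × 35.45 = 128.23.

128.23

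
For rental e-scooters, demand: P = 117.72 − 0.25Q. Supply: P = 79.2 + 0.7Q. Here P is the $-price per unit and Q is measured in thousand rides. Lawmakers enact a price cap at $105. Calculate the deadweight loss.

$6.47 thousand

Competitive equilibrium: 117.72 − 0.25Q = 79.2 + 0.7Q → Q* = 40.5474, P* = 107.5832.
At the ceiling P = 105, quantity supplied = (105 − 79.2)/0.7 = 36.8571.
Willingness to pay at Q' = 36.8571: 117.72 − 0.25·36.8571 = 108.5057.
ΔQ = 40.5474 − 36.8571 = 3.6903; wedge = 108.5057 − 105 = 3.5057.
Welfare loss = ½ × 3.6903 × 3.5057 = $6.47 thousand.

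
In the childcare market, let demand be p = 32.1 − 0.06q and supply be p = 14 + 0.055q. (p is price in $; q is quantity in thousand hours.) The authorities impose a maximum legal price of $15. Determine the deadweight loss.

Competitive equilibrium: 32.1 − 0.06q = 14 + 0.055q → q* = 157.3913, p* = 22.6565.
At the ceiling p = 15, quantity supplied = (15 − 14)/0.055 = 18.1818.
Willingness to pay at q' = 18.1818: 32.1 − 0.06·18.1818 = 31.0091.
Δq = 157.3913 − 18.1818 = 139.2095; wedge = 31.0091 − 15 = 16.0091.
DWL = ½ × 139.2095 × 16.0091 = $1114.31 thousand.

$1114.31 thousand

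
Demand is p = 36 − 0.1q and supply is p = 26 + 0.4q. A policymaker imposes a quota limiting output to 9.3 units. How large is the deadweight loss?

28.62

Competitive equilibrium: 36 − 0.1q = 26 + 0.4q → q* = 20, p* = 34.
At q = 9.3: demand price = 36 − 0.1·9.3 = 35.07; supply price = 26 + 0.4·9.3 = 29.72.
Δq = 20 − 9.3 = 10.7; wedge = 35.07 − 29.72 = 5.35.
DWL = ½ × 10.7 × 5.35 = 28.62.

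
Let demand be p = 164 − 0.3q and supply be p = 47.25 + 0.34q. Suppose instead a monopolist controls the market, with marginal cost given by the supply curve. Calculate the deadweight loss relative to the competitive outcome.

Competitive equilibrium: 164 − 0.3q = 47.25 + 0.34q → q* = 182.42188, p* = 109.27344.
Marginal revenue: MR = 164 − 0.6q. Set MR = MC: 164 − 0.6q = 47.25 + 0.34q → q_m = 124.20213.
Price p_m = 164 − 0.3·124.20213 = 126.73936; MC(q_m) = 47.25 + 0.34·124.20213 = 89.47872.
Competitive q* = 182.42188, so Δq = 58.21975; wedge = 126.73936 − 89.47872 = 37.26064.
Deadweight loss = ½ × 58.21975 × 37.26064 = 1084.65.

1084.65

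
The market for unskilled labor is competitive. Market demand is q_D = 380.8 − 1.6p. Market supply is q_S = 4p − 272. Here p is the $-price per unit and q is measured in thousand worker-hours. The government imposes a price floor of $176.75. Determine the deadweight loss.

In inverse form: demand p = 238 − 0.625q, supply p = 68 + 0.25q.
Competitive equilibrium: 238 − 0.625q = 68 + 0.25q → q* = 194.2857, p* = 116.5714.
At the floor p = 176.75, quantity demanded = (238 − 176.75)/0.625 = 98.
Sellers' marginal cost at q' = 98: 68 + 0.25·98 = 92.5.
Δq = 194.2857 − 98 = 96.2857; wedge = 176.75 − 92.5 = 84.25.
Deadweight loss = ½ × 96.2857 × 84.25 = $4056.04 thousand.

$4056.04 thousand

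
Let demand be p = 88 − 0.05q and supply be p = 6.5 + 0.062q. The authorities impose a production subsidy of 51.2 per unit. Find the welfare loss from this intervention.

Competitive equilibrium: 88 − 0.05q = 6.5 + 0.062q → q* = 727.6786, p* = 51.6161.
The subsidy lowers effective supply by 51.2: p = 0.062q − 44.7.
New quantity: 88 − 0.05q = 0.062q − 44.7 → q' = 1184.8214.
Overproduction Δq = 1184.8214 − 727.6786 = 457.1428; wedge = subsidy = 51.2.
Deadweight loss = ½ × 457.1428 × 51.2 = 11702.86.

11702.86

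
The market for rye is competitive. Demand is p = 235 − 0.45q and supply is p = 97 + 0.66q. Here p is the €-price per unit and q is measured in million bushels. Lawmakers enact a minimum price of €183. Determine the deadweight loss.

Competitive equilibrium: 235 − 0.45q = 97 + 0.66q → q* = 124.3243, p* = 179.0541.
At the floor p = 183, quantity demanded = (235 − 183)/0.45 = 115.5556.
Sellers' marginal cost at q' = 115.5556: 97 + 0.66·115.5556 = 173.2667.
Δq = 124.3243 − 115.5556 = 8.7687; wedge = 183 − 173.2667 = 9.7333.
DWL = ½ × 8.7687 × 9.7333 = €42.67 million.

€42.67 million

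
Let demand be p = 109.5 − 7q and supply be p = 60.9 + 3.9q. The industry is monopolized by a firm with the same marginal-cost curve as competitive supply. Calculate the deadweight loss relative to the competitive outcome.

16.57

Competitive equilibrium: 109.5 − 7q = 60.9 + 3.9q → q* = 4.4587, p* = 78.289.
Marginal revenue: MR = 109.5 − 14q. Set MR = MC: 109.5 − 14q = 60.9 + 3.9q → q_m = 2.7151.
Price p_m = 109.5 − 7·2.7151 = 90.4943; MC(q_m) = 60.9 + 3.9·2.7151 = 71.4889.
Competitive q* = 4.4587, so Δq = 1.7436; wedge = 90.4943 − 71.4889 = 19.0054.
DWL = ½ × 1.7436 × 19.0054 = 16.57.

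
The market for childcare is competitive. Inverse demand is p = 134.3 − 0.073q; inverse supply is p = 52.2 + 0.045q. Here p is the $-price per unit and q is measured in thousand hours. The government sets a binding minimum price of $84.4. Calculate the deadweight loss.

Competitive equilibrium: 134.3 − 0.073q = 52.2 + 0.045q → q* = 695.7627, p* = 83.5093.
At the floor p = 84.4, quantity demanded = (134.3 − 84.4)/0.073 = 683.5616.
Sellers' marginal cost at q' = 683.5616: 52.2 + 0.045·683.5616 = 82.9603.
Δq = 695.7627 − 683.5616 = 12.2011; wedge = 84.4 − 82.9603 = 1.4397.
The triangle = ½ × 12.2011 × 1.4397 = $8.78 thousand.

$8.78 thousand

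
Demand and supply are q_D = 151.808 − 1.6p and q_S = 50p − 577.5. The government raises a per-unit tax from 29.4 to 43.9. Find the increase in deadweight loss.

823.91

In inverse form: demand p = 94.88 − 0.625q, supply p = 11.55 + 0.02q.
Competitive equilibrium: 94.88 − 0.625q = 11.55 + 0.02q → q* = 129.1938, p* = 14.1339.
For a per-unit tax t: Δq = t/0.645, so DWL = ½·t·(t/0.645) = t²/1.29.
At t = 29.4: DWL = 670.047. At t = 43.9: DWL = 1493.961.
Increase = 1493.961 − 670.047 = 823.91.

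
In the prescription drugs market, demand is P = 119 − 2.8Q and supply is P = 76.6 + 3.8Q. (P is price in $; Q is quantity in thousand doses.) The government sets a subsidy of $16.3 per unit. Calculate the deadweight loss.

Competitive equilibrium: 119 − 2.8Q = 76.6 + 3.8Q → Q* = 6.4242, P* = 101.0121.
The subsidy lowers effective supply by 16.3: P = 60.3 + 3.8Q.
New quantity: 119 − 2.8Q = 60.3 + 3.8Q → Q' = 8.8939.
Overproduction ΔQ = 8.8939 − 6.4242 = 2.4697; wedge = subsidy = 16.3.
Welfare loss = ½ × 2.4697 × 16.3 = $20.13 thousand.

$20.13 thousand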